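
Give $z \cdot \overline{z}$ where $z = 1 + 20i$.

z * conjugate(z) = |z|^2 = a^2 + b^2
= 1^2 + 20^2 = 401


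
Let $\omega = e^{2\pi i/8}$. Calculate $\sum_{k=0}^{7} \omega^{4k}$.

Let ζ = ω^4 = e^(2πi·4/8). Since 8 ∤ 4, ζ ≠ 1.
Sum = Σ_{k=0}^{7} ζ^k = (ζ^8 - 1)/(ζ - 1) = (ω^{4·8} - 1)/(ζ - 1) = (1 - 1)/(ζ - 1) = 0


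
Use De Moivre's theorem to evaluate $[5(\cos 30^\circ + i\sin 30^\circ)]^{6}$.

By De Moivre: z^n = r^n(cos(nθ) + i sin(nθ))
= 5^6(cos(6*30°) + i sin(6*30°))
= 15625(cos 180° + i sin 180°)
= -15625


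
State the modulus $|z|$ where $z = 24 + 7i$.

|z| = sqrt(a^2 + b^2) = sqrt(24^2 + 7^2) = sqrt(625) = 25


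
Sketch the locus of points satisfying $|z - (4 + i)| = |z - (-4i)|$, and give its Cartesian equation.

|z - z1| = |z - z2| means z is equidistant from z1 and z2,
i.e. the perpendicular bisector of the segment from (4, 1) to (0, -4) (midpoint (2, -3/2)).
With z = x + yi, square both sides:
(x - 4)^2 + (y - 1)^2 = (x - 0)^2 + (y - (-4))^2
The x^2 and y^2 terms cancel: -8x + (-10)y = 16 - 17 = -1
Simplify: 8x + 10y = 1
Locus: Perpendicular bisector of the segment from (4, 1) to (0, -4): the line 8x + 10y = 1


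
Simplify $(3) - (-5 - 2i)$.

(3 - (-5)) + (0 - (-2))i = 8 + 2i


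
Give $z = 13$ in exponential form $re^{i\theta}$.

r = |z| = sqrt((13)^2 + (0)^2) = sqrt(169 + 0) = sqrt(169) = 13
b = 0 and a > 0, so z lies on the positive real axis: θ = 0
z = 13e^(i*0) = 13


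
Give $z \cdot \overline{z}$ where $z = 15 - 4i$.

z * conjugate(z) = |z|^2 = a^2 + b^2
= 15^2 + (-4)^2 = 241


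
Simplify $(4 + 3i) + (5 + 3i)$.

(4 + 5) + (3 + 3)i = 9 + 6i


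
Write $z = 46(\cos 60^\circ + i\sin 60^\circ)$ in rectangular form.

a = r cos θ = 46 * 1/2 = 23
b = r sin θ = 46 * sqrt(3)/2 = 23*sqrt(3)
z = 23 + 23*sqrt(3)i


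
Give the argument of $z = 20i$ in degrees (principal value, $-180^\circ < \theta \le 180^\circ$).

a = 0 and b > 0, so z lies on the positive imaginary axis: θ = 90°


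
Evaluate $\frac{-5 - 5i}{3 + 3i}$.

Multiply numerator and denominator by conjugate (3 - 3i):
= (-5 - 5i)(3 - 3i) / (3^2 + 3^2)
= (-30) / 18
Divide through by 6: (-5) / 3
= -5/3


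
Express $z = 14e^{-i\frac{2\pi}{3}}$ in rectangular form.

a = r cos θ = 14 * -1/2 = -7
b = r sin θ = 14 * -sqrt(3)/2 = -7*sqrt(3)
z = -7 - 7*sqrt(3)i


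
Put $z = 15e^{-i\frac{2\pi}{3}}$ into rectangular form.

a = r cos θ = 15 * -1/2 = -15/2
b = r sin θ = 15 * -sqrt(3)/2 = -15*sqrt(3)/2
z = -15/2 - (15*sqrt(3)/2)i


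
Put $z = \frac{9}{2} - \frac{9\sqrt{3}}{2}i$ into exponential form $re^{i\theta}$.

r = |z| = sqrt((9/2)^2 + (-9*sqrt(3)/2)^2) = sqrt(81/4 + 243/4) = sqrt(81) = 9
θ = arctan(b/a) = arctan(-7.7942/4.5) (quadrant-adjusted) = -60° = -π/3
z = 9e^(-i*π/3)


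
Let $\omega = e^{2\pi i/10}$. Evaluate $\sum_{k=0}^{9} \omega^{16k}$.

Let ζ = ω^16 = e^(2πi·16/10). Since 10 ∤ 16, ζ ≠ 1.
Sum = Σ_{k=0}^{9} ζ^k = (ζ^10 - 1)/(ζ - 1) = (ω^{16·10} - 1)/(ζ - 1) = (1 - 1)/(ζ - 1) = 0


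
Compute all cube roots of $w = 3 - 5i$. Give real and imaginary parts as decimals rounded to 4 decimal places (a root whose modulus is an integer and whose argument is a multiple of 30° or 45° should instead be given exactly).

|w| = sqrt(34) ≈ 5.830952, arg(w) ≈ 300.963757°
Root modulus = sqrt(34)^(1/3) ≈ 1.799892
Root arguments: θ_k = (arg(w) + 360°k)/3 for k = 0, 1, ..., 2
Compute each root as (root modulus)(cos θ_k + i sin θ_k) using full-precision intermediates, then round to 4 decimal places.
Roots: -0.3225 + 1.7708i, -1.3723 - 1.1647i, 1.6948 - 0.6061i


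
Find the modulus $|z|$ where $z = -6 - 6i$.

|z| = sqrt(a^2 + b^2) = sqrt((-6)^2 + (-6)^2) = sqrt(72) = sqrt(72)


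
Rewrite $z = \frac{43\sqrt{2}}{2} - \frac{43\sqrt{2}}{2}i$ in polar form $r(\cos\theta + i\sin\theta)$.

r = |z| = sqrt(a^2 + b^2) = sqrt((43*sqrt(2)/2)^2 + (-43*sqrt(2)/2)^2) = sqrt(1849/2 + 1849/2) = sqrt(1849) = 43
θ = arctan(b/a) = arctan(-30.4056/30.4056) (quadrant-adjusted) = 315°
z = 43(cos 315° + i sin 315°)


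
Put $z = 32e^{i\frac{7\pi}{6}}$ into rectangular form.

a = r cos θ = 32 * -sqrt(3)/2 = -16*sqrt(3)
b = r sin θ = 32 * -1/2 = -16
z = -16*sqrt(3) - 16i


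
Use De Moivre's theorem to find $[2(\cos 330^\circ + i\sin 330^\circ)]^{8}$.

By De Moivre: z^n = r^n(cos(nθ) + i sin(nθ))
= 2^8(cos(8*330°) + i sin(8*330°))
= 256(cos 120° + i sin 120°)
= -128 + 128*sqrt(3)i


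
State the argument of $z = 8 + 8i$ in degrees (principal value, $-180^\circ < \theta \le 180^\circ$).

θ = arctan(b/a) = arctan(8/8) (quadrant-adjusted) = 45°


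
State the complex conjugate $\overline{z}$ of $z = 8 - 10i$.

If z = a + bi, then conjugate(z) = a - bi
conjugate(8 - 10i) = 8 + 10i


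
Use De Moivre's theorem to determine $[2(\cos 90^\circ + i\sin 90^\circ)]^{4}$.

By De Moivre: z^n = r^n(cos(nθ) + i sin(nθ))
= 2^4(cos(4*90°) + i sin(4*90°))
= 16(cos 0° + i sin 0°)
= 16


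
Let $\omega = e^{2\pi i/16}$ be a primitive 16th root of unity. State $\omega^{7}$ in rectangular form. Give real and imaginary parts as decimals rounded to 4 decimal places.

ω^7 = e^(2πi·7/16) = e^(i·7π/8)
= cos(7π/8) + i sin(7π/8)
= -0.9239 + 0.3827i


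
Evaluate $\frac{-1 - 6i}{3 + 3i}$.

Multiply numerator and denominator by conjugate (3 - 3i):
= (-1 - 6i)(3 - 3i) / (3^2 + 3^2)
= (-21 - 15i) / 18
Divide through by 3: (-7 - 5i) / 6
= -7/6 - (5/6)i


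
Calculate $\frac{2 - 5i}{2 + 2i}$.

Multiply numerator and denominator by conjugate (2 - 2i):
= (2 - 5i)(2 - 2i) / (2^2 + 2^2)
= (-6 - 14i) / 8
Divide through by 2: (-3 - 7i) / 4
= -3/4 - (7/4)i


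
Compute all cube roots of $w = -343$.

|w| = 343, arg(w) = 180°
Root modulus = 343^(1/3) = 7
Root arguments: θ_k = (180° + 360°k)/3 for k = 0, 1, ..., 2
Roots: 7/2 + (7*sqrt(3)/2)i, -7, 7/2 - (7*sqrt(3)/2)i


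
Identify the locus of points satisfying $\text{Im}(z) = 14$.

Im(z) = y where z = x + yi; the equation y = 14 is satisfied by all points with that y-coordinate
Locus: Horizontal line y = 14


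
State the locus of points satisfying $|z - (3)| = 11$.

|z - z0| = r describes a circle centered at z0 with radius r
Here z0 = 3 and r = 11
Locus: Circle centered at (3, 0) with radius 11


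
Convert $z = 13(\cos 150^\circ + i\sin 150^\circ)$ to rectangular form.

a = r cos θ = 13 * -sqrt(3)/2 = -13*sqrt(3)/2
b = r sin θ = 13 * 1/2 = 13/2
z = -13*sqrt(3)/2 + (13/2)i


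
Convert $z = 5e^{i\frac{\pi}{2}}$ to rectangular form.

a = r cos θ = 5 * 0 = 0
b = r sin θ = 5 * 1 = 5
z = 5i


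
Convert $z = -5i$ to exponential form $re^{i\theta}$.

r = |z| = sqrt((0)^2 + (-5)^2) = sqrt(0 + 25) = sqrt(25) = 5
a = 0 and b < 0, so z lies on the negative imaginary axis: θ = -90° = -π/2
z = 5e^(-i*π/2)


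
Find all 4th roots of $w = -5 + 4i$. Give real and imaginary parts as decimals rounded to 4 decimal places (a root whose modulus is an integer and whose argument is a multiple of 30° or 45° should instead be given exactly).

|w| = sqrt(41) ≈ 6.403124, arg(w) ≈ 141.340192°
Root modulus = sqrt(41)^(1/4) ≈ 1.590736
Root arguments: θ_k = (arg(w) + 360°k)/4 for k = 0, 1, ..., 3
Compute each root as (root modulus)(cos θ_k + i sin θ_k) using full-precision intermediates, then round to 4 decimal places.
Roots: 1.2977 + 0.9200i, -0.9200 + 1.2977i, -1.2977 - 0.9200i, 0.9200 - 1.2977i


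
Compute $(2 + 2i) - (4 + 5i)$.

(2 - 4) + (2 - 5)i = -2 - 3i


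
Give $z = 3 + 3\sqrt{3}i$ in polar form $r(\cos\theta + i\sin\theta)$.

r = |z| = sqrt(a^2 + b^2) = sqrt((3)^2 + (3*sqrt(3))^2) = sqrt(9 + 27) = sqrt(36) = 6
θ = arctan(b/a) = arctan(5.1962/3) (quadrant-adjusted) = 60°
z = 6(cos 60° + i sin 60°)


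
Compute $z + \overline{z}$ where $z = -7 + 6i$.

z + conjugate(z) = (a + bi) + (a - bi) = 2a
= 2 * (-7) = -14


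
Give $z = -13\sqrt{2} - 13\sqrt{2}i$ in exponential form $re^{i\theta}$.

r = |z| = sqrt((-13*sqrt(2))^2 + (-13*sqrt(2))^2) = sqrt(338 + 338) = sqrt(676) = 26
θ = arctan(b/a) = arctan(-18.3848/-18.3848) (quadrant-adjusted) = -135° = -3π/4
z = 26e^(-i*3π/4)


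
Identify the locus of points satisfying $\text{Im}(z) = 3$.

Im(z) = y where z = x + yi; the equation y = 3 is satisfied by all points with that y-coordinate
Locus: Horizontal line y = 3


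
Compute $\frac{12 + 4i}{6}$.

Divisor is real, so divide each part by 6:
= 2 + (2/3)i


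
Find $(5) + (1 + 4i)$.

(5 + 1) + (0 + 4)i = 6 + 4i


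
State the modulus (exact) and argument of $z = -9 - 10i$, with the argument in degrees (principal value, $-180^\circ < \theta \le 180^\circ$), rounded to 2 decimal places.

|z| = sqrt((-9)^2 + (-10)^2) = sqrt(181)
arg(z) = arctan(b/a) = arctan(-10/-9) (quadrant-adjusted) = -131.99°


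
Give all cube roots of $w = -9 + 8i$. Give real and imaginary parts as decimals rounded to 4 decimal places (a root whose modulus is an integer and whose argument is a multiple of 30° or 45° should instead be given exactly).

|w| = sqrt(145) ≈ 12.041595, arg(w) ≈ 138.366461°
Root modulus = sqrt(145)^(1/3) ≈ 2.292071
Root arguments: θ_k = (arg(w) + 360°k)/3 for k = 0, 1, ..., 2
Compute each root as (root modulus)(cos θ_k + i sin θ_k) using full-precision intermediates, then round to 4 decimal places.
Roots: 1.5887 + 1.6522i, -2.2252 + 0.5498i, 0.6365 - 2.2019i


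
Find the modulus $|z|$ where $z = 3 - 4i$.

|z| = sqrt(a^2 + b^2) = sqrt(3^2 + (-4)^2) = sqrt(25) = 5


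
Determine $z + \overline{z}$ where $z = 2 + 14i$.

z + conjugate(z) = (a + bi) + (a - bi) = 2a
= 2 * 2 = 4


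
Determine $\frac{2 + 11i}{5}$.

Divisor is real, so divide each part by 5:
= 2/5 + (11/5)i


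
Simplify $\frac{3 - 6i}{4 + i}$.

Multiply numerator and denominator by conjugate (4 - i):
= (3 - 6i)(4 - i) / (4^2 + 1^2)
= (6 - 27i) / 17
= 6/17 - (27/17)i


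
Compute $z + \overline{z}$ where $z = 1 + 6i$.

z + conjugate(z) = (a + bi) + (a - bi) = 2a
= 2 * 1 = 2


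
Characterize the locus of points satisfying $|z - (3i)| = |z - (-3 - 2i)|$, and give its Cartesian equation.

|z - z1| = |z - z2| means z is equidistant from z1 and z2,
i.e. the perpendicular bisector of the segment from (0, 3) to (-3, -2) (midpoint (-3/2, 1/2)).
With z = x + yi, square both sides:
(x - 0)^2 + (y - 3)^2 = (x - (-3))^2 + (y - (-2))^2
The x^2 and y^2 terms cancel: -6x + (-10)y = 13 - 9 = 4
Simplify: 3x + 5y = -2
Locus: Perpendicular bisector of the segment from (0, 3) to (-3, -2): the line 3x + 5y = -2


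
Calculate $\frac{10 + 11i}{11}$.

Divisor is real, so divide each part by 11:
= 10/11 + i


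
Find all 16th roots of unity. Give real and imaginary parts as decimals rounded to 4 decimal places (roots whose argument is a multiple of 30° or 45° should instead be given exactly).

ω_k = e^(2πik/16) = cos(2πk/16) + i sin(2πk/16) for k = 0, 1, ..., 15
Roots: 1, 0.9239 + 0.3827i, sqrt(2)/2 + (sqrt(2)/2)i, 0.3827 + 0.9239i, i, -0.3827 + 0.9239i, -sqrt(2)/2 + (sqrt(2)/2)i, -0.9239 + 0.3827i, -1, -0.9239 - 0.3827i, -sqrt(2)/2 - (sqrt(2)/2)i, -0.3827 - 0.9239i, -i, 0.3827 - 0.9239i, sqrt(2)/2 - (sqrt(2)/2)i, 0.9239 - 0.3827i


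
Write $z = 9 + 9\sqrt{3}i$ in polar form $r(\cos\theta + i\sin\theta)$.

r = |z| = sqrt(a^2 + b^2) = sqrt((9)^2 + (9*sqrt(3))^2) = sqrt(81 + 243) = sqrt(324) = 18
θ = arctan(b/a) = arctan(15.5885/9) (quadrant-adjusted) = 60°
z = 18(cos 60° + i sin 60°)


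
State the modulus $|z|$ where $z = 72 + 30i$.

|z| = sqrt(a^2 + b^2) = sqrt(72^2 + 30^2) = sqrt(6084) = 78


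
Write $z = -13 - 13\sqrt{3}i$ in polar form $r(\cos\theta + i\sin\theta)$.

r = |z| = sqrt(a^2 + b^2) = sqrt((-13)^2 + (-13*sqrt(3))^2) = sqrt(169 + 507) = sqrt(676) = 26
θ = arctan(b/a) = arctan(-22.5167/-13) (quadrant-adjusted) = 240°
z = 26(cos 240° + i sin 240°)


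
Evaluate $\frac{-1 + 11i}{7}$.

Divisor is real, so divide each part by 7:
= -1/7 + (11/7)i


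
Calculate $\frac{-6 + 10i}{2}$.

Divisor is real, so divide each part by 2:
= -3 + 5i


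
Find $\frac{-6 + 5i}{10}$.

Divisor is real, so divide each part by 10:
= -3/5 + (1/2)i


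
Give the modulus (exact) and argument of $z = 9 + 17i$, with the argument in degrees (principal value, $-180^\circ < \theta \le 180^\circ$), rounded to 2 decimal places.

|z| = sqrt(9^2 + 17^2) = sqrt(370)
arg(z) = arctan(b/a) = arctan(17/9) (quadrant-adjusted) = 62.10°


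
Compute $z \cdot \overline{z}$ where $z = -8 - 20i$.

z * conjugate(z) = |z|^2 = a^2 + b^2
= (-8)^2 + (-20)^2 = 464


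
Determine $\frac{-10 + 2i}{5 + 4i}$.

Multiply numerator and denominator by conjugate (5 - 4i):
= (-10 + 2i)(5 - 4i) / (5^2 + 4^2)
= (-42 + 50i) / 41
= -42/41 + (50/41)i


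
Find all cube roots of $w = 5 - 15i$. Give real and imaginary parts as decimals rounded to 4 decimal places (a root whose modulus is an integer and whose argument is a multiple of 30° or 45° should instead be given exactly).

|w| = sqrt(250) ≈ 15.811388, arg(w) ≈ 288.434949°
Root modulus = sqrt(250)^(1/3) ≈ 2.509901
Root arguments: θ_k = (arg(w) + 360°k)/3 for k = 0, 1, ..., 2
Compute each root as (root modulus)(cos θ_k + i sin θ_k) using full-precision intermediates, then round to 4 decimal places.
Roots: -0.2687 + 2.4955i, -2.0268 - 1.4804i, 2.2955 - 1.0151i


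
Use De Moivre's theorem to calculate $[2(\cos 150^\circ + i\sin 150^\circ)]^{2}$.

By De Moivre: z^n = r^n(cos(nθ) + i sin(nθ))
= 2^2(cos(2*150°) + i sin(2*150°))
= 4(cos 300° + i sin 300°)
= 2 - 2*sqrt(3)i


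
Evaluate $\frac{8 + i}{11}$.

Divisor is real, so divide each part by 11:
= 8/11 + (1/11)i


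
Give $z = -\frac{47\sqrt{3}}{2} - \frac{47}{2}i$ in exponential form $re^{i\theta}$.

r = |z| = sqrt((-47*sqrt(3)/2)^2 + (-47/2)^2) = sqrt(6627/4 + 2209/4) = sqrt(2209) = 47
θ = arctan(b/a) = arctan(-23.5/-40.7032) (quadrant-adjusted) = 210° = 7π/6
z = 47e^(i*7π/6)


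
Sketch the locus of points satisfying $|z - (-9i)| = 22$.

|z - z0| = r describes a circle centered at z0 with radius r
Here z0 = -9i and r = 22
Locus: Circle centered at (0, -9) with radius 22


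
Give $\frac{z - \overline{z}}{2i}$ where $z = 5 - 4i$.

z - conjugate(z) = 2bi
(z - conjugate(z))/(2i) = 2bi/(2i) = b = -4


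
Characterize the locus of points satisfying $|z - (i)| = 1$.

|z - z0| = r describes a circle centered at z0 with radius r
Here z0 = i and r = 1
Locus: Circle centered at (0, 1) with radius 1


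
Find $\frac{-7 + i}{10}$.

Divisor is real, so divide each part by 10:
= -7/10 + (1/10)i


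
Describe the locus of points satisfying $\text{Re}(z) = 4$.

Re(z) = x where z = x + yi; the equation x = 4 is satisfied by all points with that x-coordinate
Locus: Vertical line x = 4


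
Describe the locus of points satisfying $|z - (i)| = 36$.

|z - z0| = r describes a circle centered at z0 with radius r
Here z0 = i and r = 36
Locus: Circle centered at (0, 1) with radius 36


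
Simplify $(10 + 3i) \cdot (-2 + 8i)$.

(a1*a2 - b1*b2) + (a1*b2 + b1*a2)i
= (-20 - 24) + (80 + (-6))i
= -44 + 74i


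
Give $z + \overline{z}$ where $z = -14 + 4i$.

z + conjugate(z) = (a + bi) + (a - bi) = 2a
= 2 * (-14) = -28


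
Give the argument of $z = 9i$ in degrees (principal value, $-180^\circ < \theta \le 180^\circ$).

a = 0 and b > 0, so z lies on the positive imaginary axis: θ = 90°


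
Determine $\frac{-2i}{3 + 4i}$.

Multiply numerator and denominator by conjugate (3 - 4i):
= (-2i)(3 - 4i) / (3^2 + 4^2)
= (-8 - 6i) / 25
= -8/25 - (6/25)i


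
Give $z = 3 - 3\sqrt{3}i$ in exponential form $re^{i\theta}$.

r = |z| = sqrt((3)^2 + (-3*sqrt(3))^2) = sqrt(9 + 27) = sqrt(36) = 6
θ = arctan(b/a) = arctan(-5.1962/3) (quadrant-adjusted) = -60° = -π/3
z = 6e^(-i*π/3)


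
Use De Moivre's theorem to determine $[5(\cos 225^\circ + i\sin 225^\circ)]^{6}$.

By De Moivre: z^n = r^n(cos(nθ) + i sin(nθ))
= 5^6(cos(6*225°) + i sin(6*225°))
= 15625(cos 270° + i sin 270°)
= -15625i


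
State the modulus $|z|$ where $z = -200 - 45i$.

|z| = sqrt(a^2 + b^2) = sqrt((-200)^2 + (-45)^2) = sqrt(42025) = 205


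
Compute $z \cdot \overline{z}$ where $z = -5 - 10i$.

z * conjugate(z) = |z|^2 = a^2 + b^2
= (-5)^2 + (-10)^2 = 125


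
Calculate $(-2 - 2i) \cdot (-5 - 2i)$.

(a1*a2 - b1*b2) + (a1*b2 + b1*a2)i
= (10 - 4) + (4 + 10)i
= 6 + 14i


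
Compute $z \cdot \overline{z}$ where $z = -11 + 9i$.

z * conjugate(z) = |z|^2 = a^2 + b^2
= (-11)^2 + 9^2 = 202


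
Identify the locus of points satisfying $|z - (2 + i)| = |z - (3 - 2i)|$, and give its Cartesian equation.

|z - z1| = |z - z2| means z is equidistant from z1 and z2,
i.e. the perpendicular bisector of the segment from (2, 1) to (3, -2) (midpoint (5/2, -1/2)).
With z = x + yi, square both sides:
(x - 2)^2 + (y - 1)^2 = (x - 3)^2 + (y - (-2))^2
The x^2 and y^2 terms cancel: 2x + (-6)y = 13 - 5 = 8
Simplify: x - 3y = 4
Locus: Perpendicular bisector of the segment from (2, 1) to (3, -2): the line x - 3y = 4


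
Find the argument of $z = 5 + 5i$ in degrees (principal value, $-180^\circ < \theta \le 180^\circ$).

θ = arctan(b/a) = arctan(5/5) (quadrant-adjusted) = 45°


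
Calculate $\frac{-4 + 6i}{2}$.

Divisor is real, so divide each part by 2:
= -2 + 3i


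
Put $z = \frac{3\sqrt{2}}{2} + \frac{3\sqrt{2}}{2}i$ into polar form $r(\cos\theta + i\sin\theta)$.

r = |z| = sqrt(a^2 + b^2) = sqrt((3*sqrt(2)/2)^2 + (3*sqrt(2)/2)^2) = sqrt(9/2 + 9/2) = sqrt(9) = 3
θ = arctan(b/a) = arctan(2.1213/2.1213) (quadrant-adjusted) = 45°
z = 3(cos 45° + i sin 45°)


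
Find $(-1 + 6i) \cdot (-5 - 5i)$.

(a1*a2 - b1*b2) + (a1*b2 + b1*a2)i
= (5 - (-30)) + (5 + (-30))i
= 35 - 25i


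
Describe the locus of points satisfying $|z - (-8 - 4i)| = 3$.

|z - z0| = r describes a circle centered at z0 with radius r
Here z0 = -8 - 4i and r = 3
Locus: Circle centered at (-8, -4) with radius 3


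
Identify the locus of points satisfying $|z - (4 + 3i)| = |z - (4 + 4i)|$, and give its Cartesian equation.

|z - z1| = |z - z2| means z is equidistant from z1 and z2,
i.e. the perpendicular bisector of the segment from (4, 3) to (4, 4) (midpoint (4, 7/2)).
With z = x + yi, square both sides:
(x - 4)^2 + (y - 3)^2 = (x - 4)^2 + (y - 4)^2
The x^2 and y^2 terms cancel: 0x + 2y = 32 - 25 = 7
Simplify: y = 7/2
Locus: Perpendicular bisector of the segment from (4, 3) to (4, 4): the line y = 7/2


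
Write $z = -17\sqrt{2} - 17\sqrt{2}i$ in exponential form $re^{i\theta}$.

r = |z| = sqrt((-17*sqrt(2))^2 + (-17*sqrt(2))^2) = sqrt(578 + 578) = sqrt(1156) = 34
θ = arctan(b/a) = arctan(-24.0416/-24.0416) (quadrant-adjusted) = 225° = 5π/4
z = 34e^(i*5π/4)


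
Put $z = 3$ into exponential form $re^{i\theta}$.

r = |z| = sqrt((3)^2 + (0)^2) = sqrt(9 + 0) = sqrt(9) = 3
b = 0 and a > 0, so z lies on the positive real axis: θ = 0
z = 3e^(i*0) = 3


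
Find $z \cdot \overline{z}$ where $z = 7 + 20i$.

z * conjugate(z) = |z|^2 = a^2 + b^2
= 7^2 + 20^2 = 449


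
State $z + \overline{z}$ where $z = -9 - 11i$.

z + conjugate(z) = (a + bi) + (a - bi) = 2a
= 2 * (-9) = -18


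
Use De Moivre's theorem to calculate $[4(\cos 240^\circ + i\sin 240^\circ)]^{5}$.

By De Moivre: z^n = r^n(cos(nθ) + i sin(nθ))
= 4^5(cos(5*240°) + i sin(5*240°))
= 1024(cos 120° + i sin 120°)
= -512 + 512*sqrt(3)i


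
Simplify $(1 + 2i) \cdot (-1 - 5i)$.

(a1*a2 - b1*b2) + (a1*b2 + b1*a2)i
= (-1 - (-10)) + (-5 + (-2))i
= 9 - 7i


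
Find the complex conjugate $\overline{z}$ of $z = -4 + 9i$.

If z = a + bi, then conjugate(z) = a - bi
conjugate(-4 + 9i) = -4 - 9i


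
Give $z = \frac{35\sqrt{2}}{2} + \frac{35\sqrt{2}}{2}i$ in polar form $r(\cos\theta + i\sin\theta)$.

r = |z| = sqrt(a^2 + b^2) = sqrt((35*sqrt(2)/2)^2 + (35*sqrt(2)/2)^2) = sqrt(1225/2 + 1225/2) = sqrt(1225) = 35
θ = arctan(b/a) = arctan(24.7487/24.7487) (quadrant-adjusted) = 45°
z = 35(cos 45° + i sin 45°)


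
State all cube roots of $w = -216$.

|w| = 216, arg(w) = 180°
Root modulus = 216^(1/3) = 6
Root arguments: θ_k = (180° + 360°k)/3 for k = 0, 1, ..., 2
Roots: 3 + 3*sqrt(3)i, -6, 3 - 3*sqrt(3)i


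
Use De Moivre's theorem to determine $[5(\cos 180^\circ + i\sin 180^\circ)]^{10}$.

By De Moivre: z^n = r^n(cos(nθ) + i sin(nθ))
= 5^10(cos(10*180°) + i sin(10*180°))
= 9765625(cos 0° + i sin 0°)
= 9765625


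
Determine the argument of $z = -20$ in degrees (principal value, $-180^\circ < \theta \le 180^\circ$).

b = 0 and a < 0, so z lies on the negative real axis: θ = 180°


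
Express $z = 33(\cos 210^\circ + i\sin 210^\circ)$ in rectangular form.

a = r cos θ = 33 * -sqrt(3)/2 = -33*sqrt(3)/2
b = r sin θ = 33 * -1/2 = -33/2
z = -33*sqrt(3)/2 - (33/2)i


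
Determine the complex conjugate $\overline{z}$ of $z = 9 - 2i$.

If z = a + bi, then conjugate(z) = a - bi
conjugate(9 - 2i) = 9 + 2i


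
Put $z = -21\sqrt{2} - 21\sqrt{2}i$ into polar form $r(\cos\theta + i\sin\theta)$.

r = |z| = sqrt(a^2 + b^2) = sqrt((-21*sqrt(2))^2 + (-21*sqrt(2))^2) = sqrt(882 + 882) = sqrt(1764) = 42
θ = arctan(b/a) = arctan(-29.6985/-29.6985) (quadrant-adjusted) = 225°
z = 42(cos 225° + i sin 225°)


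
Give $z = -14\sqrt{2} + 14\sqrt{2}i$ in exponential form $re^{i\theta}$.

r = |z| = sqrt((-14*sqrt(2))^2 + (14*sqrt(2))^2) = sqrt(392 + 392) = sqrt(784) = 28
θ = arctan(b/a) = arctan(19.799/-19.799) (quadrant-adjusted) = 135° = 3π/4
z = 28e^(i*3π/4)


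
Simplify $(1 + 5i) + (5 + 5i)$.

(1 + 5) + (5 + 5)i = 6 + 10i


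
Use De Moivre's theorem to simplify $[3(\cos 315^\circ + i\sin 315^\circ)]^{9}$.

By De Moivre: z^n = r^n(cos(nθ) + i sin(nθ))
= 3^9(cos(9*315°) + i sin(9*315°))
= 19683(cos 315° + i sin 315°)
= 19683*sqrt(2)/2 - (19683*sqrt(2)/2)i


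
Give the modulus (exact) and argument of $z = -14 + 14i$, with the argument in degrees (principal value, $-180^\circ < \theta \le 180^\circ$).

|z| = sqrt((-14)^2 + 14^2) = sqrt(392)
arg(z) = arctan(b/a) = arctan(14/-14) (quadrant-adjusted) = 135°


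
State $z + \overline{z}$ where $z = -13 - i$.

z + conjugate(z) = (a + bi) + (a - bi) = 2a
= 2 * (-13) = -26


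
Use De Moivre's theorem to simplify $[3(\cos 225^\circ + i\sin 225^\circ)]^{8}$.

By De Moivre: z^n = r^n(cos(nθ) + i sin(nθ))
= 3^8(cos(8*225°) + i sin(8*225°))
= 6561(cos 0° + i sin 0°)
= 6561


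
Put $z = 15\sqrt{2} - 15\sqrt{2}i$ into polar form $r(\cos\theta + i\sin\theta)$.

r = |z| = sqrt(a^2 + b^2) = sqrt((15*sqrt(2))^2 + (-15*sqrt(2))^2) = sqrt(450 + 450) = sqrt(900) = 30
θ = arctan(b/a) = arctan(-21.2132/21.2132) (quadrant-adjusted) = 315°
z = 30(cos 315° + i sin 315°)


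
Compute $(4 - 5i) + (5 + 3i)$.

(4 + 5) + (-5 + 3)i = 9 - 2i


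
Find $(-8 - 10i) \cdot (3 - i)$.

(a1*a2 - b1*b2) + (a1*b2 + b1*a2)i
= (-24 - 10) + (8 + (-30))i
= -34 - 22i


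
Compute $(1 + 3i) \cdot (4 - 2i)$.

(a1*a2 - b1*b2) + (a1*b2 + b1*a2)i
= (4 - (-6)) + (-2 + 12)i
= 10 + 10i


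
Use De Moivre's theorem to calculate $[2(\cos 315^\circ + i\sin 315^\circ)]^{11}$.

By De Moivre: z^n = r^n(cos(nθ) + i sin(nθ))
= 2^11(cos(11*315°) + i sin(11*315°))
= 2048(cos 225° + i sin 225°)
= -1024*sqrt(2) - 1024*sqrt(2)i


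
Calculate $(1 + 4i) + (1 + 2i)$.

(1 + 1) + (4 + 2)i = 2 + 6i


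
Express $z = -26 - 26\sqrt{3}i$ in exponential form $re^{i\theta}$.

r = |z| = sqrt((-26)^2 + (-26*sqrt(3))^2) = sqrt(676 + 2028) = sqrt(2704) = 52
θ = arctan(b/a) = arctan(-45.0333/-26) (quadrant-adjusted) = 240° = 4π/3
z = 52e^(i*4π/3)


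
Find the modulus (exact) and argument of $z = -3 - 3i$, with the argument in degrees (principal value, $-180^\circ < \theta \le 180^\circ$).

|z| = sqrt((-3)^2 + (-3)^2) = sqrt(18)
arg(z) = arctan(b/a) = arctan(-3/-3) (quadrant-adjusted) = -135°


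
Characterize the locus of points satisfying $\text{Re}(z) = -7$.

Re(z) = x where z = x + yi; the equation x = -7 is satisfied by all points with that x-coordinate
Locus: Vertical line x = -7


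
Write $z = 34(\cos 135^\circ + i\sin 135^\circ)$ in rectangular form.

a = r cos θ = 34 * -sqrt(2)/2 = -17*sqrt(2)
b = r sin θ = 34 * sqrt(2)/2 = 17*sqrt(2)
z = -17*sqrt(2) + 17*sqrt(2)i


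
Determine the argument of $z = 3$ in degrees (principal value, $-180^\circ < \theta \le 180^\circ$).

b = 0 and a > 0, so z lies on the positive real axis: θ = 0°


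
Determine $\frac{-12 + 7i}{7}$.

Divisor is real, so divide each part by 7:
= -12/7 + i


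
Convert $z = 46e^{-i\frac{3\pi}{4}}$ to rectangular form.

a = r cos θ = 46 * -sqrt(2)/2 = -23*sqrt(2)
b = r sin θ = 46 * -sqrt(2)/2 = -23*sqrt(2)
z = -23*sqrt(2) - 23*sqrt(2)i


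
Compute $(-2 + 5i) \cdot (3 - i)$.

(a1*a2 - b1*b2) + (a1*b2 + b1*a2)i
= (-6 - (-5)) + (2 + 15)i
= -1 + 17i


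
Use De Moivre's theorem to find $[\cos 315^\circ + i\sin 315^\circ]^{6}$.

By De Moivre: z^n = r^n(cos(nθ) + i sin(nθ))
= 1^6(cos(6*315°) + i sin(6*315°))
= 1(cos 90° + i sin 90°)
= i


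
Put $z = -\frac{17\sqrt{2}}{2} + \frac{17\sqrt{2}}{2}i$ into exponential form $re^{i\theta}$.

r = |z| = sqrt((-17*sqrt(2)/2)^2 + (17*sqrt(2)/2)^2) = sqrt(289/2 + 289/2) = sqrt(289) = 17
θ = arctan(b/a) = arctan(12.0208/-12.0208) (quadrant-adjusted) = 135° = 3π/4
z = 17e^(i*3π/4)


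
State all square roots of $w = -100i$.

|w| = 100, arg(w) = 270°
Root modulus = 100^(1/2) = 10
Root arguments: θ_k = (270° + 360°k)/2 for k = 0, 1, ..., 1
Roots: -5*sqrt(2) + 5*sqrt(2)i, 5*sqrt(2) - 5*sqrt(2)i


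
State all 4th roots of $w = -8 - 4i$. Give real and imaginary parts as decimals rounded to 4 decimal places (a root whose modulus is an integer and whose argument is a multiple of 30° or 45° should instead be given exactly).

|w| = sqrt(80) ≈ 8.944272, arg(w) ≈ 206.565051°
Root modulus = sqrt(80)^(1/4) ≈ 1.729363
Root arguments: θ_k = (arg(w) + 360°k)/4 for k = 0, 1, ..., 3
Compute each root as (root modulus)(cos θ_k + i sin θ_k) using full-precision intermediates, then round to 4 decimal places.
Roots: 1.0732 + 1.3561i, -1.3561 + 1.0732i, -1.0732 - 1.3561i, 1.3561 - 1.0732i


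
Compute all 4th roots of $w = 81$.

|w| = 81, arg(w) = 0°
Root modulus = 81^(1/4) = 3
Root arguments: θ_k = (0° + 360°k)/4 for k = 0, 1, ..., 3
Roots: 3, 3i, -3, -3i


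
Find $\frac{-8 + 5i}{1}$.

Divisor is real, so divide each part by 1:
= -8 + 5i


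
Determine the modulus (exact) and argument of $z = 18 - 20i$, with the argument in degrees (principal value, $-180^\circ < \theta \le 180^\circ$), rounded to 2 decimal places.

|z| = sqrt(18^2 + (-20)^2) = sqrt(724)
arg(z) = arctan(b/a) = arctan(-20/18) (quadrant-adjusted) = -48.01°


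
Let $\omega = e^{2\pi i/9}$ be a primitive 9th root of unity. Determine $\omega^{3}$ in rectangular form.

ω^3 = e^(2πi·3/9) = e^(i·2π/3)
= cos(2π/3) + i sin(2π/3)
= -1/2 + (sqrt(3)/2)i


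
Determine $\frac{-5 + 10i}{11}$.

Divisor is real, so divide each part by 11:
= -5/11 + (10/11)i


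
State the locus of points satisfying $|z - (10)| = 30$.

|z - z0| = r describes a circle centered at z0 with radius r
Here z0 = 10 and r = 30
Locus: Circle centered at (10, 0) with radius 30


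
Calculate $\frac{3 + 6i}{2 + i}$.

Multiply numerator and denominator by conjugate (2 - i):
= (3 + 6i)(2 - i) / (2^2 + 1^2)
= (12 + 9i) / 5
= 12/5 + (9/5)i


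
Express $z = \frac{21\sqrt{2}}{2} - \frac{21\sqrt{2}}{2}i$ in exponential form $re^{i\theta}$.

r = |z| = sqrt((21*sqrt(2)/2)^2 + (-21*sqrt(2)/2)^2) = sqrt(441/2 + 441/2) = sqrt(441) = 21
θ = arctan(b/a) = arctan(-14.8492/14.8492) (quadrant-adjusted) = -45° = -π/4
z = 21e^(-i*π/4)


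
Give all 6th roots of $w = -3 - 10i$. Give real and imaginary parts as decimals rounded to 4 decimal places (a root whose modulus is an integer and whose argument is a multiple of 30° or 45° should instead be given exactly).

|w| = sqrt(109) ≈ 10.440307, arg(w) ≈ 253.300756°
Root modulus = sqrt(109)^(1/6) ≈ 1.478378
Root arguments: θ_k = (arg(w) + 360°k)/6 for k = 0, 1, ..., 5
Compute each root as (root modulus)(cos θ_k + i sin θ_k) using full-precision intermediates, then round to 4 decimal places.
Roots: 1.0949 + 0.9934i, -0.3128 + 1.4449i, -1.4077 + 0.4515i, -1.0949 - 0.9934i, 0.3128 - 1.4449i, 1.4077 - 0.4515i


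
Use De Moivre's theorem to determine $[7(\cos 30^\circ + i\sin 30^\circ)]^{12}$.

By De Moivre: z^n = r^n(cos(nθ) + i sin(nθ))
= 7^12(cos(12*30°) + i sin(12*30°))
= 13841287201(cos 0° + i sin 0°)
= 13841287201


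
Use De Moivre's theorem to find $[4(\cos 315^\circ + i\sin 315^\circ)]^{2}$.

By De Moivre: z^n = r^n(cos(nθ) + i sin(nθ))
= 4^2(cos(2*315°) + i sin(2*315°))
= 16(cos 270° + i sin 270°)
= -16i


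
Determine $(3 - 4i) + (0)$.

(3 + 0) + (-4 + 0)i = 3 - 4i


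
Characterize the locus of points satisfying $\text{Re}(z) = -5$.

Re(z) = x where z = x + yi; the equation x = -5 is satisfied by all points with that x-coordinate
Locus: Vertical line x = -5


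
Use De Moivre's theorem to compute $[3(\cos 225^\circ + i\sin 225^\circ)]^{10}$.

By De Moivre: z^n = r^n(cos(nθ) + i sin(nθ))
= 3^10(cos(10*225°) + i sin(10*225°))
= 59049(cos 90° + i sin 90°)
= 59049i


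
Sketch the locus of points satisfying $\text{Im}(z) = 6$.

Im(z) = y where z = x + yi; the equation y = 6 is satisfied by all points with that y-coordinate
Locus: Horizontal line y = 6


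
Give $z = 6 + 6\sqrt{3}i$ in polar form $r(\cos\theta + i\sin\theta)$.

r = |z| = sqrt(a^2 + b^2) = sqrt((6)^2 + (6*sqrt(3))^2) = sqrt(36 + 108) = sqrt(144) = 12
θ = arctan(b/a) = arctan(10.3923/6) (quadrant-adjusted) = 60°
z = 12(cos 60° + i sin 60°)


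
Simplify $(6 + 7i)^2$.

(a + bi)^2 = a^2 - b^2 + 2abi
= 6^2 - 7^2 + 2*6*7i
= -13 + 84i


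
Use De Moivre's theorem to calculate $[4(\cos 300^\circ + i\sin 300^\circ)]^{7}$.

By De Moivre: z^n = r^n(cos(nθ) + i sin(nθ))
= 4^7(cos(7*300°) + i sin(7*300°))
= 16384(cos 300° + i sin 300°)
= 8192 - 8192*sqrt(3)i


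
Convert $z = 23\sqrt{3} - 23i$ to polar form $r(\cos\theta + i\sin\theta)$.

r = |z| = sqrt(a^2 + b^2) = sqrt((23*sqrt(3))^2 + (-23)^2) = sqrt(1587 + 529) = sqrt(2116) = 46
θ = arctan(b/a) = arctan(-23/39.8372) (quadrant-adjusted) = 330°
z = 46(cos 330° + i sin 330°)


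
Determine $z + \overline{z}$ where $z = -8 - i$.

z + conjugate(z) = (a + bi) + (a - bi) = 2a
= 2 * (-8) = -16


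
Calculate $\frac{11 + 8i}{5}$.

Divisor is real, so divide each part by 5:
= 11/5 + (8/5)i


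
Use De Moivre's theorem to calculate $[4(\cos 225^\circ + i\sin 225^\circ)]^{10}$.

By De Moivre: z^n = r^n(cos(nθ) + i sin(nθ))
= 4^10(cos(10*225°) + i sin(10*225°))
= 1048576(cos 90° + i sin 90°)
= 1048576i


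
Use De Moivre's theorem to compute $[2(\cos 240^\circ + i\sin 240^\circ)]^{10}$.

By De Moivre: z^n = r^n(cos(nθ) + i sin(nθ))
= 2^10(cos(10*240°) + i sin(10*240°))
= 1024(cos 240° + i sin 240°)
= -512 - 512*sqrt(3)i


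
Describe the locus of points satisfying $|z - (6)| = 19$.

|z - z0| = r describes a circle centered at z0 with radius r
Here z0 = 6 and r = 19
Locus: Circle centered at (6, 0) with radius 19


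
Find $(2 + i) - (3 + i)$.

(2 - 3) + (1 - 1)i = -1


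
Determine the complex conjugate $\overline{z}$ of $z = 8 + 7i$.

If z = a + bi, then conjugate(z) = a - bi
conjugate(8 + 7i) = 8 - 7i


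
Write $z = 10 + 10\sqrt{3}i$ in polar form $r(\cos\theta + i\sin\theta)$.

r = |z| = sqrt(a^2 + b^2) = sqrt((10)^2 + (10*sqrt(3))^2) = sqrt(100 + 300) = sqrt(400) = 20
θ = arctan(b/a) = arctan(17.3205/10) (quadrant-adjusted) = 60°
z = 20(cos 60° + i sin 60°)


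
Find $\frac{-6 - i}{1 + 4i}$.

Multiply numerator and denominator by conjugate (1 - 4i):
= (-6 - i)(1 - 4i) / (1^2 + 4^2)
= (-10 + 23i) / 17
= -10/17 + (23/17)i


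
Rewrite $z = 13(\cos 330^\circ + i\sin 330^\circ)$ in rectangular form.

a = r cos θ = 13 * sqrt(3)/2 = 13*sqrt(3)/2
b = r sin θ = 13 * -1/2 = -13/2
z = 13*sqrt(3)/2 - (13/2)i


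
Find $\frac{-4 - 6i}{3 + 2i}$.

Multiply numerator and denominator by conjugate (3 - 2i):
= (-4 - 6i)(3 - 2i) / (3^2 + 2^2)
= (-24 - 10i) / 13
= -24/13 - (10/13)i


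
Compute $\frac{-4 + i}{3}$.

Divisor is real, so divide each part by 3:
= -4/3 + (1/3)i


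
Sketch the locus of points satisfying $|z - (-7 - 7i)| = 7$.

|z - z0| = r describes a circle centered at z0 with radius r
Here z0 = -7 - 7i and r = 7
Locus: Circle centered at (-7, -7) with radius 7


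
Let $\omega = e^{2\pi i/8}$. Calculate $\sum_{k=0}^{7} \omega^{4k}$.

Let ζ = ω^4 = e^(2πi·4/8). Since 8 ∤ 4, ζ ≠ 1.
Sum = Σ_{k=0}^{7} ζ^k = (ζ^8 - 1)/(ζ - 1) = (ω^{4·8} - 1)/(ζ - 1) = (1 - 1)/(ζ - 1) = 0


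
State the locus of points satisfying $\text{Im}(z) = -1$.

Im(z) = y where z = x + yi; the equation y = -1 is satisfied by all points with that y-coordinate
Locus: Horizontal line y = -1


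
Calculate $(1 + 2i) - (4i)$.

(1 - 0) + (2 - 4)i = 1 - 2i


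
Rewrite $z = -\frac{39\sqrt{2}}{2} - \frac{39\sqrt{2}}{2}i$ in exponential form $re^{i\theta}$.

r = |z| = sqrt((-39*sqrt(2)/2)^2 + (-39*sqrt(2)/2)^2) = sqrt(1521/2 + 1521/2) = sqrt(1521) = 39
θ = arctan(b/a) = arctan(-27.5772/-27.5772) (quadrant-adjusted) = 225° = 5π/4
z = 39e^(i*5π/4)


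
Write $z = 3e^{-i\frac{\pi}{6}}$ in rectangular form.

a = r cos θ = 3 * sqrt(3)/2 = 3*sqrt(3)/2
b = r sin θ = 3 * -1/2 = -3/2
z = 3*sqrt(3)/2 - (3/2)i


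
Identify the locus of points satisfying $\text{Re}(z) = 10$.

Re(z) = x where z = x + yi; the equation x = 10 is satisfied by all points with that x-coordinate
Locus: Vertical line x = 10


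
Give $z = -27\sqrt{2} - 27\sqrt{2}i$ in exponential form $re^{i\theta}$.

r = |z| = sqrt((-27*sqrt(2))^2 + (-27*sqrt(2))^2) = sqrt(1458 + 1458) = sqrt(2916) = 54
θ = arctan(b/a) = arctan(-38.1838/-38.1838) (quadrant-adjusted) = 225° = 5π/4
z = 54e^(i*5π/4)


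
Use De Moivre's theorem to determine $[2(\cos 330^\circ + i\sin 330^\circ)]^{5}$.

By De Moivre: z^n = r^n(cos(nθ) + i sin(nθ))
= 2^5(cos(5*330°) + i sin(5*330°))
= 32(cos 210° + i sin 210°)
= -16*sqrt(3) - 16i


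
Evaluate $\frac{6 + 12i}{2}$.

Divisor is real, so divide each part by 2:
= 3 + 6i


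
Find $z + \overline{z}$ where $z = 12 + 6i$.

z + conjugate(z) = (a + bi) + (a - bi) = 2a
= 2 * 12 = 24


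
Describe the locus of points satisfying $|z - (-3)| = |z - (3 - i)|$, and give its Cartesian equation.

|z - z1| = |z - z2| means z is equidistant from z1 and z2,
i.e. the perpendicular bisector of the segment from (-3, 0) to (3, -1) (midpoint (0, -1/2)).
With z = x + yi, square both sides:
(x - (-3))^2 + (y - 0)^2 = (x - 3)^2 + (y - (-1))^2
The x^2 and y^2 terms cancel: 12x + (-2)y = 10 - 9 = 1
Simplify: 12x - 2y = 1
Locus: Perpendicular bisector of the segment from (-3, 0) to (3, -1): the line 12x - 2y = 1


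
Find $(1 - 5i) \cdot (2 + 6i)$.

(a1*a2 - b1*b2) + (a1*b2 + b1*a2)i
= (2 - (-30)) + (6 + (-10))i
= 32 - 4i


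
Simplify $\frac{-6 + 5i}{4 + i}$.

Multiply numerator and denominator by conjugate (4 - i):
= (-6 + 5i)(4 - i) / (4^2 + 1^2)
= (-19 + 26i) / 17
= -19/17 + (26/17)i


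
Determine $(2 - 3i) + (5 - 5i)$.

(2 + 5) + (-3 + (-5))i = 7 - 8i


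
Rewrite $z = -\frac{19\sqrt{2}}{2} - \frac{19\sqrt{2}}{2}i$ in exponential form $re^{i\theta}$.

r = |z| = sqrt((-19*sqrt(2)/2)^2 + (-19*sqrt(2)/2)^2) = sqrt(361/2 + 361/2) = sqrt(361) = 19
θ = arctan(b/a) = arctan(-13.435/-13.435) (quadrant-adjusted) = -135° = -3π/4
z = 19e^(-i*3π/4)


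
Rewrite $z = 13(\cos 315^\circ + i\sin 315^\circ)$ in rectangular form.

a = r cos θ = 13 * sqrt(2)/2 = 13*sqrt(2)/2
b = r sin θ = 13 * -sqrt(2)/2 = -13*sqrt(2)/2
z = 13*sqrt(2)/2 - (13*sqrt(2)/2)i


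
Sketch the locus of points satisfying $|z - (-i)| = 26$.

|z - z0| = r describes a circle centered at z0 with radius r
Here z0 = -i and r = 26
Locus: Circle centered at (0, -1) with radius 26


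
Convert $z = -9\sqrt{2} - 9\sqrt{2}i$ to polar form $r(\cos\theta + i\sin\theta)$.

r = |z| = sqrt(a^2 + b^2) = sqrt((-9*sqrt(2))^2 + (-9*sqrt(2))^2) = sqrt(162 + 162) = sqrt(324) = 18
θ = arctan(b/a) = arctan(-12.7279/-12.7279) (quadrant-adjusted) = 225°
z = 18(cos 225° + i sin 225°)


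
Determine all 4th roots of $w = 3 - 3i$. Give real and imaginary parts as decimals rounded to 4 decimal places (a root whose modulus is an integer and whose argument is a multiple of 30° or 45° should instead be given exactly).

|w| = sqrt(18) ≈ 4.242641, arg(w) = 315°
Root modulus = sqrt(18)^(1/4) ≈ 1.435189
Root arguments: θ_k = (315° + 360°k)/4 for k = 0, 1, ..., 3
Compute each root as (root modulus)(cos θ_k + i sin θ_k) using full-precision intermediates, then round to 4 decimal places.
Roots: 0.2800 + 1.4076i, -1.4076 + 0.2800i, -0.2800 - 1.4076i, 1.4076 - 0.2800i


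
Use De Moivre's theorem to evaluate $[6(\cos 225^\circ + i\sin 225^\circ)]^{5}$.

By De Moivre: z^n = r^n(cos(nθ) + i sin(nθ))
= 6^5(cos(5*225°) + i sin(5*225°))
= 7776(cos 45° + i sin 45°)
= 3888*sqrt(2) + 3888*sqrt(2)i


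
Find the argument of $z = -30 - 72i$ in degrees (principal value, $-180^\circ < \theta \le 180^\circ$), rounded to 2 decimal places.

θ = arctan(b/a) = arctan(-72/-30) (quadrant-adjusted) = -112.62°


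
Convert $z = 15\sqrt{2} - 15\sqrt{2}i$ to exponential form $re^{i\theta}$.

r = |z| = sqrt((15*sqrt(2))^2 + (-15*sqrt(2))^2) = sqrt(450 + 450) = sqrt(900) = 30
θ = arctan(b/a) = arctan(-21.2132/21.2132) (quadrant-adjusted) = -45° = -π/4
z = 30e^(-i*π/4)


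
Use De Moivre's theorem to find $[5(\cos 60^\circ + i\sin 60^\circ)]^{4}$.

By De Moivre: z^n = r^n(cos(nθ) + i sin(nθ))
= 5^4(cos(4*60°) + i sin(4*60°))
= 625(cos 240° + i sin 240°)
= -625/2 - (625*sqrt(3)/2)i


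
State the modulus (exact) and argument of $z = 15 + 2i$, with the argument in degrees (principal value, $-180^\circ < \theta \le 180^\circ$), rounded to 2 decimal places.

|z| = sqrt(15^2 + 2^2) = sqrt(229)
arg(z) = arctan(b/a) = arctan(2/15) (quadrant-adjusted) = 7.59°


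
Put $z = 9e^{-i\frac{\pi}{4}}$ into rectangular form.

a = r cos θ = 9 * sqrt(2)/2 = 9*sqrt(2)/2
b = r sin θ = 9 * -sqrt(2)/2 = -9*sqrt(2)/2
z = 9*sqrt(2)/2 - (9*sqrt(2)/2)i


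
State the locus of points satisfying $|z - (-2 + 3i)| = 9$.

|z - z0| = r describes a circle centered at z0 with radius r
Here z0 = -2 + 3i and r = 9
Locus: Circle centered at (-2, 3) with radius 9


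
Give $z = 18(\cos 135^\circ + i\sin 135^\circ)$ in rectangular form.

a = r cos θ = 18 * -sqrt(2)/2 = -9*sqrt(2)
b = r sin θ = 18 * sqrt(2)/2 = 9*sqrt(2)
z = -9*sqrt(2) + 9*sqrt(2)i


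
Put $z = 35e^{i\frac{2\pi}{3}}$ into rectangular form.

a = r cos θ = 35 * -1/2 = -35/2
b = r sin θ = 35 * sqrt(3)/2 = 35*sqrt(3)/2
z = -35/2 + (35*sqrt(3)/2)i


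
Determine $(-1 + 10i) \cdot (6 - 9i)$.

(a1*a2 - b1*b2) + (a1*b2 + b1*a2)i
= (-6 - (-90)) + (9 + 60)i
= 84 + 69i


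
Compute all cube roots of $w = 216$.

|w| = 216, arg(w) = 0°
Root modulus = 216^(1/3) = 6
Root arguments: θ_k = (0° + 360°k)/3 for k = 0, 1, ..., 2
Roots: 6, -3 + 3*sqrt(3)i, -3 - 3*sqrt(3)i


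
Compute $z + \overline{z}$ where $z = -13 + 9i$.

z + conjugate(z) = (a + bi) + (a - bi) = 2a
= 2 * (-13) = -26


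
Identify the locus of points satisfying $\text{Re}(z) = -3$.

Re(z) = x where z = x + yi; the equation x = -3 is satisfied by all points with that x-coordinate
Locus: Vertical line x = -3
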